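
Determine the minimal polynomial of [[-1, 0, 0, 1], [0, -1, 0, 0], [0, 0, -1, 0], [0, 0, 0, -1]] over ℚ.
m_A(x) = (x + 1)^2

The characteristic polynomial factors as (x + 1)^4. The minimal polynomial is ∏(x - λ)^{k_λ} where k_λ is the size of the largest Jordan block at λ.

For λ = -1: rank(A + I) = 1, and the largest Jordan block has size 2 (the smallest k with rank((A + I)^k) = rank((A + I)^(k+1))).

So m_A(x) = (x + 1)^2.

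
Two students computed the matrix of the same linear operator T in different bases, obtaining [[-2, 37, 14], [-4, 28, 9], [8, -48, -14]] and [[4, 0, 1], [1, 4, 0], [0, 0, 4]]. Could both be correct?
Two matrices over a field are similar if and only if they have the same invariant factors.

Both A and B have characteristic polynomial (x - 4)^3 and minimal polynomial (x - 4)^3. Computing further, both have invariant factors (x - 4)^3. Hence A and B are similar.

Yes.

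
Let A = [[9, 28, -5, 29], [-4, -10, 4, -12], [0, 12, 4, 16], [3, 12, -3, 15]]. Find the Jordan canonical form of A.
The characteristic polynomial is det(xI - A) = (x - 6)(x - 4)^3, so the eigenvalues are 4 (algebraic multiplicity 3), 6 (algebraic multiplicity 1).

For λ = 4: rank(A - 4I) = 2, rank((A - 4I)^2) = 1. The eigenspace has dimension 4 - 2 = 2, so there are 2 Jordan blocks; the rank sequence gives block sizes [2, 1].

For λ = 6: algebraic multiplicity 1 gives one 1×1 block.

Assembling the blocks gives the Jordan form J above.

J = [[4, 1, 0, 0], [0, 4, 0, 0], [0, 0, 4, 0], [0, 0, 0, 6]]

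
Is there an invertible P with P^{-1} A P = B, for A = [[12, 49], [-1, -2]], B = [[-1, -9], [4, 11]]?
Yes.

Two matrices over a field are similar if and only if they have the same invariant factors.

Both A and B have characteristic polynomial (x - 5)^2 and minimal polynomial (x - 5)^2. Computing further, both have invariant factors (x - 5)^2. Hence A and B are similar.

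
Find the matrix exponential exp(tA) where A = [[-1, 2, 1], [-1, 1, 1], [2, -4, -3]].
A has Jordan form J = [[-1, 1, 0], [0, -1, 1], [0, 0, -1]] with A = PJP^{-1}, so e^{tA} = P e^{tJ} P^{-1}.

For a Jordan block J_k(λ), e^{tJ_k(λ)} = e^{λt} · (I + tN + t^2 N^2/2! + ... + t^{k-1} N^{k-1}/(k-1)!) where N is the nilpotent superdiagonal part.

Assembling the blocks and conjugating back gives the entries of e^{tA} as shown above.

e^{tA} = [[e^{-t}, 2*t*e^{-t}, t*e^{-t}], [-t*e^{-t}, (-t^2 + 2*t + 1)*e^{-t}, t*(2 - t)*e^{-t}/2], [2*t*e^{-t}, 2*t*(t - 2)*e^{-t}, (t^2 - 2*t + 1)*e^{-t}]]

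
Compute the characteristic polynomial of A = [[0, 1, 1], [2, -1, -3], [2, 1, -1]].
xI - A = [[x, -1, -1], [-2, x + 1, 3], [-2, -1, x + 1]].

Expanding det(xI - A) along the first row:
det(xI - A) = + (x)·det([[x + 1, 3], [-1, x + 1]]) - (-1)·det([[-2, 3], [-2, x + 1]]) + (-1)·det([[-2, x + 1], [-2, -1]]).

Evaluating gives χ_A(x) = x^3 + 2x^2 = x^2(x + 2).

χ_A(x) = x^2(x + 2)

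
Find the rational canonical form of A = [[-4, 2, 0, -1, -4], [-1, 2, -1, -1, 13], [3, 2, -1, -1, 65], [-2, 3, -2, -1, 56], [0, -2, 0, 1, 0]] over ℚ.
The invariant factors of A (the non-unit diagonal entries of the Smith normal form of xI - A over ℚ[x]) are x + 4, (x - 6)(x + 4)(x^2 + 2x - 2), each dividing the next. The characteristic polynomial is their product, (x - 6)(x + 4)^2(x^2 + 2x - 2).

The rational canonical form is the block-diagonal matrix of companion matrices C(f_i):
R = [[-4, 0, 0, 0, 0], [0, 0, 0, 0, -48], [0, 1, 0, 0, 44], [0, 0, 1, 0, 30], [0, 0, 0, 1, 0]].

Note the characteristic polynomial does not split into linear factors over ℚ, so A has no Jordan form over ℚ; the rational canonical form exists over any field.

R = [[-4, 0, 0, 0, 0], [0, 0, 0, 0, -48], [0, 1, 0, 0, 44], [0, 0, 1, 0, 30], [0, 0, 0, 1, 0]]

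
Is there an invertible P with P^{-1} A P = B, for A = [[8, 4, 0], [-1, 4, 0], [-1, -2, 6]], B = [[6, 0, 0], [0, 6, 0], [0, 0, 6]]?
No.

Both have characteristic polynomial (x - 6)^3, but the minimal polynomial of A is (x - 6)^2 while the minimal polynomial of B is x - 6. The minimal polynomial is a similarity invariant, so A and B are not similar.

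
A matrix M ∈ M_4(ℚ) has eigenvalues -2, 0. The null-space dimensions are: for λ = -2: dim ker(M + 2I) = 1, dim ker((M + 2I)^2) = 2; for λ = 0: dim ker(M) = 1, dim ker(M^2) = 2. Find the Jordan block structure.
Jordan blocks: (-2, 2), (0, 2)

λ = -2: successive nullity increments [1, 1] count blocks of size ≥ k; block sizes are [2].
λ = 0: successive nullity increments [1, 1] count blocks of size ≥ k; block sizes are [2].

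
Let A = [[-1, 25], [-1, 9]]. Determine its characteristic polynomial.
χ_A(x) = (x - 4)^2

xI - A = [[x + 1, -25], [1, x - 9]].

Expanding det(xI - A) along the first row:
det(xI - A) = + (x + 1)·det([[x - 9]]) - (-25)·det([[1]]).

Evaluating gives χ_A(x) = x^2 - 8x + 16 = (x - 4)^2.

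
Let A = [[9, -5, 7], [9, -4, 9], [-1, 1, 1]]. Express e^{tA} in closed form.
e^{tA} = [[(-3*t^2 + 14*t + 2)*e^{2*t}/2, t*(t - 5)*e^{2*t}, t*(14 - 3*t)*e^{2*t}/2], [9*t*e^{2*t}, (1 - 6*t)*e^{2*t}, 9*t*e^{2*t}], [t*(3*t - 2)*e^{2*t}/2, t*(1 - t)*e^{2*t}, (3*t^2/2 - t + 1)*e^{2*t}]]

A has Jordan form J = [[2, 1, 0], [0, 2, 1], [0, 0, 2]] with A = PJP^{-1}, so e^{tA} = P e^{tJ} P^{-1}.

For a Jordan block J_k(λ), e^{tJ_k(λ)} = e^{λt} · (I + tN + t^2 N^2/2! + ... + t^{k-1} N^{k-1}/(k-1)!) where N is the nilpotent superdiagonal part.

Assembling the blocks and conjugating back gives the entries of e^{tA} as shown above.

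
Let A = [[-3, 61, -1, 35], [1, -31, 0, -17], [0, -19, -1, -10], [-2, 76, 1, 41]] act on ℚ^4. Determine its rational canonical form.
R = [[0, 0, 0, -9], [1, 0, 0, -18], [0, 1, 0, -3], [0, 0, 1, 6]]

The invariant factors of A (the non-unit diagonal entries of the Smith normal form of xI - A over ℚ[x]) are (x^2 - 3x - 3)^2, each dividing the next. The characteristic polynomial is their product, (x^2 - 3x - 3)^2.

The rational canonical form is the block-diagonal matrix of companion matrices C(f_i):
R = [[0, 0, 0, -9], [1, 0, 0, -18], [0, 1, 0, -3], [0, 0, 1, 6]].

Note the characteristic polynomial does not split into linear factors over ℚ, so A has no Jordan form over ℚ; the rational canonical form exists over any field.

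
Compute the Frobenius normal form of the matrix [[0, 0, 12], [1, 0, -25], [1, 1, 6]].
The invariant factors of A (the non-unit diagonal entries of the Smith normal form of xI - A over ℚ[x]) are (x - 3)(x^2 - 3x + 4), each dividing the next. The characteristic polynomial is their product, (x - 3)(x^2 - 3x + 4).

The rational canonical form is the block-diagonal matrix of companion matrices C(f_i):
R = [[0, 0, 12], [1, 0, -13], [0, 1, 6]].

Note the characteristic polynomial does not split into linear factors over ℚ, so A has no Jordan form over ℚ; the rational canonical form exists over any field.

R = [[0, 0, 12], [1, 0, -13], [0, 1, 6]]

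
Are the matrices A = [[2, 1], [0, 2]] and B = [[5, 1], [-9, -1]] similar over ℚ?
Two matrices over a field are similar if and only if they have the same invariant factors.

Both A and B have characteristic polynomial (x - 2)^2 and minimal polynomial (x - 2)^2. Computing further, both have invariant factors (x - 2)^2. Hence A and B are similar.

Yes.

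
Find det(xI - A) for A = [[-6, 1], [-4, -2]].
xI - A = [[x + 6, -1], [4, x + 2]].

Expanding det(xI - A) along the first row:
det(xI - A) = + (x + 6)·det([[x + 2]]) - (-1)·det([[4]]).

Evaluating gives χ_A(x) = x^2 + 8x + 16 = (x + 4)^2.

χ_A(x) = (x + 4)^2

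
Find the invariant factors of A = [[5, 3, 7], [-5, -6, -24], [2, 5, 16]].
(x - 5)^3

The Jordan structure of A has elementary divisors (x - 5)^3. Arranging the block sizes at each eigenvalue in decreasing order and taking row products gives the invariant factors.

Invariant factors (smallest first, each dividing the next): (x - 5)^3.

Check: the last factor (x - 5)^3 is the minimal polynomial, and the product (x - 5)^3 is the characteristic polynomial.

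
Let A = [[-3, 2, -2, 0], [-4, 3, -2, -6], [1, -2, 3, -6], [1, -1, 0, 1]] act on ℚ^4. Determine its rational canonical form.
The invariant factors of A (the non-unit diagonal entries of the Smith normal form of xI - A over ℚ[x]) are x^2 - 2x - 5, x^2 - 2x - 5, each dividing the next. The characteristic polynomial is their product, (x^2 - 2x - 5)^2.

The rational canonical form is the block-diagonal matrix of companion matrices C(f_i):
R = [[0, 5, 0, 0], [1, 2, 0, 0], [0, 0, 0, 5], [0, 0, 1, 2]].

Note the characteristic polynomial does not split into linear factors over ℚ, so A has no Jordan form over ℚ; the rational canonical form exists over any field.

R = [[0, 5, 0, 0], [1, 2, 0, 0], [0, 0, 0, 5], [0, 0, 1, 2]]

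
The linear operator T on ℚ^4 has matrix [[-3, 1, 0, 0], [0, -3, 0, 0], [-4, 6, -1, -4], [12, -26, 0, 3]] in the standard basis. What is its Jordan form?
The characteristic polynomial is det(xI - A) = (x - 3)(x + 1)(x + 3)^2, so the eigenvalues are -3 (algebraic multiplicity 2), -1 (algebraic multiplicity 1), 3 (algebraic multiplicity 1).

For λ = -3: rank(A + 3I) = 3, rank((A + 3I)^2) = 2. The eigenspace has dimension 4 - 3 = 1, so there is 1 Jordan block; the rank sequence gives block sizes [2].

For λ = -1: algebraic multiplicity 1 gives one 1×1 block.

For λ = 3: algebraic multiplicity 1 gives one 1×1 block.

Assembling the blocks gives the Jordan form J above.

J = [[-3, 1, 0, 0], [0, -3, 0, 0], [0, 0, -1, 0], [0, 0, 0, 3]]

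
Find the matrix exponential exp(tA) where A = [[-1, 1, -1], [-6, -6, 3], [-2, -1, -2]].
A has Jordan form J = [[-3, 1, 0], [0, -3, 0], [0, 0, -3]] with A = PJP^{-1}, so e^{tA} = P e^{tJ} P^{-1}.

For a Jordan block J_k(λ), e^{tJ_k(λ)} = e^{λt} · (I + tN + t^2 N^2/2! + ... + t^{k-1} N^{k-1}/(k-1)!) where N is the nilpotent superdiagonal part.

Assembling the blocks and conjugating back gives the entries of e^{tA} as shown above.

e^{tA} = [[(2*t + 1)*e^{-3*t}, t*e^{-3*t}, -t*e^{-3*t}], [-6*t*e^{-3*t}, (1 - 3*t)*e^{-3*t}, 3*t*e^{-3*t}], [-2*t*e^{-3*t}, -t*e^{-3*t}, (t + 1)*e^{-3*t}]]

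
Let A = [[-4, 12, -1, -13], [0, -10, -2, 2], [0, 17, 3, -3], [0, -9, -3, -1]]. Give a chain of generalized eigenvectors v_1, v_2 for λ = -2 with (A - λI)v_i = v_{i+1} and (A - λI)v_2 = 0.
v_1 = [[-2, 2, -6, 3]]^T, v_2 = [[-5, 2, -5, 3]]^T

We seek v_1 ∈ ker((A + 2I)^2) \ ker(A + 2I), then set v_{i+1} = (A + 2I) v_i.

One such chain is v_1 = [[-2, 2, -6, 3]]^T, v_2 = [[-5, 2, -5, 3]]^T. Check: (A + 2I) v_2 = [[0, 0, 0, 0]]^T = 0.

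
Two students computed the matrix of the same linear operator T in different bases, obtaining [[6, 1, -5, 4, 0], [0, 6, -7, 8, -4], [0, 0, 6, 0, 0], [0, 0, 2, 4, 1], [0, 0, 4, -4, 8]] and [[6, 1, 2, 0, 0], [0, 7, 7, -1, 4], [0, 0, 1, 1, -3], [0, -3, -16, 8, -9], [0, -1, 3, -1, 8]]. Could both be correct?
Two matrices over a field are similar if and only if they have the same invariant factors.

Both A and B have characteristic polynomial (x - 6)^5 and minimal polynomial (x - 6)^3. Computing further, both have invariant factors (x - 6)^2, (x - 6)^3. Hence A and B are similar.

Yes.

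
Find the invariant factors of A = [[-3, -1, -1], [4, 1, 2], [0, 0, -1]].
x + 1, (x + 1)^2

The Jordan structure of A has elementary divisors (x + 1)^2, (x + 1). Arranging the block sizes at each eigenvalue in decreasing order and taking row products gives the invariant factors.

Invariant factors (smallest first, each dividing the next): x + 1, (x + 1)^2.

Check: the last factor (x + 1)^2 is the minimal polynomial, and the product (x + 1)^3 is the characteristic polynomial.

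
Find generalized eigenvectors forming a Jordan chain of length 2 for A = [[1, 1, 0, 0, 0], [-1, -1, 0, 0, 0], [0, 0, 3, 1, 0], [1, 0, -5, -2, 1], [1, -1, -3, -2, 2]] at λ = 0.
We seek v_1 ∈ ker(A^2) \ ker(A), then set v_{i+1} = A v_i.

One such chain is v_1 = [[0, 1, 0, 0, 0]]^T, v_2 = [[1, -1, 0, 0, -1]]^T. Check: A v_2 = [[0, 0, 0, 0, 0]]^T = 0.

v_1 = [[0, 1, 0, 0, 0]]^T, v_2 = [[1, -1, 0, 0, -1]]^T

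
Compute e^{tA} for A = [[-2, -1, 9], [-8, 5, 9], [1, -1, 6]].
e^{tA} = [[(t*e^{9*t} + 1)*e^{-3*t}, -t*e^{6*t}, (e^{9*t} - 1)*e^{-3*t}], [((t - 1)*e^{9*t} + 1)*e^{-3*t}, (1 - t)*e^{6*t}, (e^{9*t} - 1)*e^{-3*t}], [t*e^{6*t}, -t*e^{6*t}, e^{6*t}]]

A has Jordan form J = [[-3, 0, 0], [0, 6, 1], [0, 0, 6]] with A = PJP^{-1}, so e^{tA} = P e^{tJ} P^{-1}.

For a Jordan block J_k(λ), e^{tJ_k(λ)} = e^{λt} · (I + tN + t^2 N^2/2! + ... + t^{k-1} N^{k-1}/(k-1)!) where N is the nilpotent superdiagonal part.

Assembling the blocks and conjugating back gives the entries of e^{tA} as shown above.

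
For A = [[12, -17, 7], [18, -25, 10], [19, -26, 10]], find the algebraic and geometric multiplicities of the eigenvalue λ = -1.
algebraic multiplicity 3, geometric multiplicity 1

The characteristic polynomial is (x + 1)^3, so the factor x + 1 appears with exponent 3: the algebraic multiplicity is 3.

rank(A + I) = 2, so the eigenspace has dimension 3 - 2 = 1: the geometric multiplicity is 1.

Since 1 < 3, A is not diagonalizable.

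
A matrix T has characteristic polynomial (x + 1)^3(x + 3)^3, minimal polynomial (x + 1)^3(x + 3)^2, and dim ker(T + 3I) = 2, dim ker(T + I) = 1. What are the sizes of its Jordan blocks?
λ = -3: algebraic multiplicity 3 (exponent in χ_T), largest block size 2 (exponent in m_T), 2 blocks (geometric multiplicity). These force block sizes [2, 1].
λ = -1: algebraic multiplicity 3 (exponent in χ_T), largest block size 3 (exponent in m_T), 1 block (geometric multiplicity). This forces block sizes [3].

Jordan blocks: (-3, 2), (-3, 1), (-1, 3)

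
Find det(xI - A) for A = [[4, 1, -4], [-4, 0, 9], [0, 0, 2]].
xI - A = [[x - 4, -1, 4], [4, x, -9], [0, 0, x - 2]].

Expanding det(xI - A) along the first row:
det(xI - A) = + (x - 4)·det([[x, -9], [0, x - 2]]) - (-1)·det([[4, -9], [0, x - 2]]) + (4)·det([[4, x], [0, 0]]).

Evaluating gives χ_A(x) = x^3 - 6x^2 + 12x - 8 = (x - 2)^3.

χ_A(x) = (x - 2)^3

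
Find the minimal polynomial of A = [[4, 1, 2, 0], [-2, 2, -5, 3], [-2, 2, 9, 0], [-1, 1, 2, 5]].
m_A(x) = (x - 5)^3

The characteristic polynomial factors as (x - 5)^4. The minimal polynomial is ∏(x - λ)^{k_λ} where k_λ is the size of the largest Jordan block at λ.

For λ = 5: rank(A - 5I) = 2, and the largest Jordan block has size 3 (the smallest k with rank((A - 5I)^k) = rank((A - 5I)^(k+1))).

So m_A(x) = (x - 5)^3.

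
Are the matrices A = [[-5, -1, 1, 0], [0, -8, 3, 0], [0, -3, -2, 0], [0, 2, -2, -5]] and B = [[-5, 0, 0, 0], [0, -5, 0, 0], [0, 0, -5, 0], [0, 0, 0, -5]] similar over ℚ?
No.

Both have characteristic polynomial (x + 5)^4, but the minimal polynomial of A is (x + 5)^2 while the minimal polynomial of B is x + 5. The minimal polynomial is a similarity invariant, so A and B are not similar.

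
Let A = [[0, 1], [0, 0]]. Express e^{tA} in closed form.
A has Jordan form J = [[0, 1], [0, 0]] with A = PJP^{-1}, so e^{tA} = P e^{tJ} P^{-1}.

For a Jordan block J_k(λ), e^{tJ_k(λ)} = e^{λt} · (I + tN + t^2 N^2/2! + ... + t^{k-1} N^{k-1}/(k-1)!) where N is the nilpotent superdiagonal part.

Assembling the blocks and conjugating back gives the entries of e^{tA} as shown above.

e^{tA} = [[1, t], [0, 1]]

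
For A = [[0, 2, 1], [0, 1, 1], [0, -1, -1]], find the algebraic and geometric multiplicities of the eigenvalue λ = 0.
algebraic multiplicity 3, geometric multiplicity 1

The characteristic polynomial is x^3, so the factor x appears with exponent 3: the algebraic multiplicity is 3.

rank(A) = 2, so the eigenspace has dimension 3 - 2 = 1: the geometric multiplicity is 1.

Since 1 < 3, A is not diagonalizable.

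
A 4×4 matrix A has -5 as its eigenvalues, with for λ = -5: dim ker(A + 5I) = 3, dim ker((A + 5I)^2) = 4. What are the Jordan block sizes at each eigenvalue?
Jordan blocks: (-5, 2), (-5, 1), (-5, 1)

λ = -5: successive nullity increments [3, 1] count blocks of size ≥ k; block sizes are [2, 1, 1].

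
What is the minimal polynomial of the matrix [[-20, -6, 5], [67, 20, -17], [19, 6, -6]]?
The characteristic polynomial factors as (x + 1)^2(x + 4). The minimal polynomial is ∏(x - λ)^{k_λ} where k_λ is the size of the largest Jordan block at λ.

For λ = -4: rank(A + 4I) = 2, and the largest Jordan block has size 1 (the smallest k with rank((A + 4I)^k) = rank((A + 4I)^(k+1))).
For λ = -1: rank(A + I) = 2, and the largest Jordan block has size 2 (the smallest k with rank((A + I)^k) = rank((A + I)^(k+1))).

So m_A(x) = (x + 1)^2(x + 4).

m_A(x) = (x + 1)^2(x + 4)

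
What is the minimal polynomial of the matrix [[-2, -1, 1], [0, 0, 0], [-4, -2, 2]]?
The characteristic polynomial factors as x^3. The minimal polynomial is ∏(x - λ)^{k_λ} where k_λ is the size of the largest Jordan block at λ.

For λ = 0: rank(A) = 1, and the largest Jordan block has size 2 (the smallest k with rank(A^k) = rank(A^(k+1))).

So m_A(x) = x^2.

m_A(x) = x^2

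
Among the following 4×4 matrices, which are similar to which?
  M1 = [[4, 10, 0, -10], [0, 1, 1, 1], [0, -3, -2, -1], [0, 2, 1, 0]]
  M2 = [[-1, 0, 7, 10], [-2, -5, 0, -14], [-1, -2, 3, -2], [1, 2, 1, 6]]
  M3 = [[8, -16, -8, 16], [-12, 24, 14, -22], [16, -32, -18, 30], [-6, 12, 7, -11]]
2 classes: {M1, M2}, {M3}

Characteristic polynomials: χ_{M1} = x^2(x - 4)(x + 1), χ_{M2} = x^2(x - 4)(x + 1), χ_{M3} = x^2(x - 4)(x + 1).

{M1, M2}: invariant factors x^2(x - 4)(x + 1).

{M3}: invariant factors x, x(x - 4)(x + 1).

Matrices are similar if and only if their invariant-factor lists agree; the partition into similarity classes is {M1, M2}, {M3}.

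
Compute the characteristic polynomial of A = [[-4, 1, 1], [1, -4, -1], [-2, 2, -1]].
χ_A(x) = (x + 3)^3

xI - A = [[x + 4, -1, -1], [-1, x + 4, 1], [2, -2, x + 1]].

Expanding det(xI - A) along the first row:
det(xI - A) = + (x + 4)·det([[x + 4, 1], [-2, x + 1]]) - (-1)·det([[-1, 1], [2, x + 1]]) + (-1)·det([[-1, x + 4], [2, -2]]).

Evaluating gives χ_A(x) = x^3 + 9x^2 + 27x + 27 = (x + 3)^3.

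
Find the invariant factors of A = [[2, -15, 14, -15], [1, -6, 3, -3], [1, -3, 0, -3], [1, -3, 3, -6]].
The Jordan structure of A has elementary divisors (x + 3), (x + 3), (x + 2)^2. Arranging the block sizes at each eigenvalue in decreasing order and taking row products gives the invariant factors.

Invariant factors (smallest first, each dividing the next): x + 3, (x + 2)^2(x + 3).

Check: the last factor (x + 2)^2(x + 3) is the minimal polynomial, and the product (x + 2)^2(x + 3)^2 is the characteristic polynomial.

x + 3, (x + 2)^2(x + 3)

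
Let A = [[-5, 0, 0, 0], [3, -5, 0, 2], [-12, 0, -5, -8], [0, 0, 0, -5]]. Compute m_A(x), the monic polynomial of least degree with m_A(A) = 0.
m_A(x) = (x + 5)^2

The characteristic polynomial factors as (x + 5)^4. The minimal polynomial is ∏(x - λ)^{k_λ} where k_λ is the size of the largest Jordan block at λ.

For λ = -5: rank(A + 5I) = 1, and the largest Jordan block has size 2 (the smallest k with rank((A + 5I)^k) = rank((A + 5I)^(k+1))).

So m_A(x) = (x + 5)^2.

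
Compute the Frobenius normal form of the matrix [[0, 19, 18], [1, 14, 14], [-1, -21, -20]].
R = [[0, 0, -12], [1, 0, -13], [0, 1, -6]]

The invariant factors of A (the non-unit diagonal entries of the Smith normal form of xI - A over ℚ[x]) are (x + 3)(x^2 + 3x + 4), each dividing the next. The characteristic polynomial is their product, (x + 3)(x^2 + 3x + 4).

The rational canonical form is the block-diagonal matrix of companion matrices C(f_i):
R = [[0, 0, -12], [1, 0, -13], [0, 1, -6]].

Note the characteristic polynomial does not split into linear factors over ℚ, so A has no Jordan form over ℚ; the rational canonical form exists over any field.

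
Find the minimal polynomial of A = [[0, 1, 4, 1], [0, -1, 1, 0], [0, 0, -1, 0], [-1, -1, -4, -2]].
The characteristic polynomial factors as (x + 1)^4. The minimal polynomial is ∏(x - λ)^{k_λ} where k_λ is the size of the largest Jordan block at λ.

For λ = -1: rank(A + I) = 2, and the largest Jordan block has size 3 (the smallest k with rank((A + I)^k) = rank((A + I)^(k+1))).

So m_A(x) = (x + 1)^3.

m_A(x) = (x + 1)^3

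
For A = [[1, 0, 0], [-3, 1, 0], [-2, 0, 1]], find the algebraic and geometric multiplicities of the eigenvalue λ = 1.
The characteristic polynomial is (x - 1)^3, so the factor x - 1 appears with exponent 3: the algebraic multiplicity is 3.

rank(A - I) = 1, so the eigenspace has dimension 3 - 1 = 2: the geometric multiplicity is 2.

Since 2 < 3, A is not diagonalizable.

algebraic multiplicity 3, geometric multiplicity 2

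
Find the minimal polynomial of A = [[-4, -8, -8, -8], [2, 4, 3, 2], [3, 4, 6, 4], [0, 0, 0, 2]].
The characteristic polynomial factors as (x - 2)^4. The minimal polynomial is ∏(x - λ)^{k_λ} where k_λ is the size of the largest Jordan block at λ.

For λ = 2: rank(A - 2I) = 2, and the largest Jordan block has size 3 (the smallest k with rank((A - 2I)^k) = rank((A - 2I)^(k+1))).

So m_A(x) = (x - 2)^3.

m_A(x) = (x - 2)^3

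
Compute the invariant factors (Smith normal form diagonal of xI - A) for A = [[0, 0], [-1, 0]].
The Jordan structure of A has elementary divisors x^2. Arranging the block sizes at each eigenvalue in decreasing order and taking row products gives the invariant factors.

Invariant factors (smallest first, each dividing the next): x^2.

Check: the last factor x^2 is the minimal polynomial, and the product x^2 is the characteristic polynomial.

x^2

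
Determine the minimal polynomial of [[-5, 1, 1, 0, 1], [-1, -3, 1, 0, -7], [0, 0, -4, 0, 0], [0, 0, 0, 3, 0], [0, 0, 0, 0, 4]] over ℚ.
The characteristic polynomial factors as (x - 4)(x - 3)(x + 4)^3. The minimal polynomial is ∏(x - λ)^{k_λ} where k_λ is the size of the largest Jordan block at λ.

For λ = -4: rank(A + 4I) = 3, and the largest Jordan block has size 2 (the smallest k with rank((A + 4I)^k) = rank((A + 4I)^(k+1))).
For λ = 3: rank(A - 3I) = 4, and the largest Jordan block has size 1 (the smallest k with rank((A - 3I)^k) = rank((A - 3I)^(k+1))).
For λ = 4: rank(A - 4I) = 4, and the largest Jordan block has size 1 (the smallest k with rank((A - 4I)^k) = rank((A - 4I)^(k+1))).

So m_A(x) = (x - 4)(x - 3)(x + 4)^2.

m_A(x) = (x - 4)(x - 3)(x + 4)^2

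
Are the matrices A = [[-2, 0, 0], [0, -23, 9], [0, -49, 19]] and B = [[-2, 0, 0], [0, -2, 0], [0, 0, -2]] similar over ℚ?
No.

Both have characteristic polynomial (x + 2)^3, but the minimal polynomial of A is (x + 2)^2 while the minimal polynomial of B is x + 2. The minimal polynomial is a similarity invariant, so A and B are not similar.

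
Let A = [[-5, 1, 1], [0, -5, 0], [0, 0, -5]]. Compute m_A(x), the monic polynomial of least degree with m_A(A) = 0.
The characteristic polynomial factors as (x + 5)^3. The minimal polynomial is ∏(x - λ)^{k_λ} where k_λ is the size of the largest Jordan block at λ.

For λ = -5: rank(A + 5I) = 1, and the largest Jordan block has size 2 (the smallest k with rank((A + 5I)^k) = rank((A + 5I)^(k+1))).

So m_A(x) = (x + 5)^2.

m_A(x) = (x + 5)^2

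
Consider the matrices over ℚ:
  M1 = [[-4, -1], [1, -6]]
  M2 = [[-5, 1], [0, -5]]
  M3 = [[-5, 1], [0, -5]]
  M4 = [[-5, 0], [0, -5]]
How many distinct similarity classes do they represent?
2 classes: {M1, M2, M3}, {M4}

Characteristic polynomials: χ_{M1} = (x + 5)^2, χ_{M2} = (x + 5)^2, χ_{M3} = (x + 5)^2, χ_{M4} = (x + 5)^2.

{M1, M2, M3}: invariant factors (x + 5)^2.

{M4}: invariant factors x + 5, x + 5.

Matrices are similar if and only if their invariant-factor lists agree; the partition into similarity classes is {M1, M2, M3}, {M4}.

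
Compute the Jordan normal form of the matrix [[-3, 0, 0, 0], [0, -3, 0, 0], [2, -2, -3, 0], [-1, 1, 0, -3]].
The characteristic polynomial is det(xI - A) = (x + 3)^4, so the eigenvalues are -3 (algebraic multiplicity 4).

For λ = -3: rank(A + 3I) = 1, rank((A + 3I)^2) = 0. The eigenspace has dimension 4 - 1 = 3, so there are 3 Jordan blocks; the rank sequence gives block sizes [2, 1, 1].

Assembling the blocks gives the Jordan form J above.

J = [[-3, 1, 0, 0], [0, -3, 0, 0], [0, 0, -3, 0], [0, 0, 0, -3]]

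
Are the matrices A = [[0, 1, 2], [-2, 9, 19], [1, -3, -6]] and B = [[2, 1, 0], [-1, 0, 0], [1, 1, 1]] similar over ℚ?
No.

Both have characteristic polynomial (x - 1)^3, but the minimal polynomial of A is (x - 1)^3 while the minimal polynomial of B is (x - 1)^2. The minimal polynomial is a similarity invariant, so A and B are not similar.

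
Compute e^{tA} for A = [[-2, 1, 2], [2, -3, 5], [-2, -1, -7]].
A has Jordan form J = [[-4, 1, 0], [0, -4, 1], [0, 0, -4]] with A = PJP^{-1}, so e^{tA} = P e^{tJ} P^{-1}.

For a Jordan block J_k(λ), e^{tJ_k(λ)} = e^{λt} · (I + tN + t^2 N^2/2! + ... + t^{k-1} N^{k-1}/(k-1)!) where N is the nilpotent superdiagonal part.

Assembling the blocks and conjugating back gives the entries of e^{tA} as shown above.

e^{tA} = [[(t^2 + 2*t + 1)*e^{-4*t}, t*(t + 2)*e^{-4*t}/2, t*(3*t + 4)*e^{-4*t}/2], [2*t*(1 - t)*e^{-4*t}, (-t^2 + t + 1)*e^{-4*t}, t*(5 - 3*t)*e^{-4*t}], [-2*t*e^{-4*t}, -t*e^{-4*t}, (1 - 3*t)*e^{-4*t}]]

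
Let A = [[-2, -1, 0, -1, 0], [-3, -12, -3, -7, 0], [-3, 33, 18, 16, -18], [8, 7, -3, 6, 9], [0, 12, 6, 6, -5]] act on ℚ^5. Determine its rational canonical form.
The invariant factors of A (the non-unit diagonal entries of the Smith normal form of xI - A over ℚ[x]) are x^2 - x - 3, (x - 3)(x^2 - x - 3), each dividing the next. The characteristic polynomial is their product, (x - 3)(x^2 - x - 3)^2.

The rational canonical form is the block-diagonal matrix of companion matrices C(f_i):
R = [[0, 3, 0, 0, 0], [1, 1, 0, 0, 0], [0, 0, 0, 0, -9], [0, 0, 1, 0, 0], [0, 0, 0, 1, 4]].

Note the characteristic polynomial does not split into linear factors over ℚ, so A has no Jordan form over ℚ; the rational canonical form exists over any field.

R = [[0, 3, 0, 0, 0], [1, 1, 0, 0, 0], [0, 0, 0, 0, -9], [0, 0, 1, 0, 0], [0, 0, 0, 1, 4]]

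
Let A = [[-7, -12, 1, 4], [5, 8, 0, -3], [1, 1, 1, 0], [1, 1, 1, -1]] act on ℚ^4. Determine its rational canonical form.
The invariant factors of A (the non-unit diagonal entries of the Smith normal form of xI - A over ℚ[x]) are (x - 1)(x^3 + x + 1), each dividing the next. The characteristic polynomial is their product, (x - 1)(x^3 + x + 1).

The rational canonical form is the block-diagonal matrix of companion matrices C(f_i):
R = [[0, 0, 0, 1], [1, 0, 0, 0], [0, 1, 0, -1], [0, 0, 1, 1]].

Note the characteristic polynomial does not split into linear factors over ℚ, so A has no Jordan form over ℚ; the rational canonical form exists over any field.

R = [[0, 0, 0, 1], [1, 0, 0, 0], [0, 1, 0, -1], [0, 0, 1, 1]]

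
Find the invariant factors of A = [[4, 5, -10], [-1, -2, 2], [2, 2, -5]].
The Jordan structure of A has elementary divisors (x + 1)^2, (x + 1). Arranging the block sizes at each eigenvalue in decreasing order and taking row products gives the invariant factors.

Invariant factors (smallest first, each dividing the next): x + 1, (x + 1)^2.

Check: the last factor (x + 1)^2 is the minimal polynomial, and the product (x + 1)^3 is the characteristic polynomial.

x + 1, (x + 1)^2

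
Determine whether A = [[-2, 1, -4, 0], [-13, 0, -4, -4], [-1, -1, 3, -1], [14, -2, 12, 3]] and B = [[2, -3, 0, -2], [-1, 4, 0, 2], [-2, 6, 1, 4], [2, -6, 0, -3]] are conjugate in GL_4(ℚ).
Both have characteristic polynomial (x - 1)^4 and minimal polynomial (x - 1)^2. But rank(A - I) = 2 for A while rank(B - I) = 1 for B, so the number of Jordan blocks at λ = 1 differs. A and B are not similar.

No.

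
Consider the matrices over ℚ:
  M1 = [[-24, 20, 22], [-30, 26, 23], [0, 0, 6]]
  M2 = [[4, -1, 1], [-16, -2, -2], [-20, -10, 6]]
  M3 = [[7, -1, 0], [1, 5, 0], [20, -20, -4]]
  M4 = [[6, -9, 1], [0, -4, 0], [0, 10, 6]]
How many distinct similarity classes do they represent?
Characteristic polynomials: χ_{M1} = (x - 6)^2(x + 4), χ_{M2} = (x - 6)^2(x + 4), χ_{M3} = (x - 6)^2(x + 4), χ_{M4} = (x - 6)^2(x + 4).

{M1, M2, M3, M4}: invariant factors (x - 6)^2(x + 4).

Matrices are similar if and only if their invariant-factor lists agree; the partition into similarity classes is {M1, M2, M3, M4}.

1 class: {M1, M2, M3, M4}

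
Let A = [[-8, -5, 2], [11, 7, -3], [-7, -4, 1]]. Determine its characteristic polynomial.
xI - A = [[x + 8, 5, -2], [-11, x - 7, 3], [7, 4, x - 1]].

Expanding det(xI - A) along the first row:
det(xI - A) = + (x + 8)·det([[x - 7, 3], [4, x - 1]]) - (5)·det([[-11, 3], [7, x - 1]]) + (-2)·det([[-11, x - 7], [7, 4]]).

Evaluating gives χ_A(x) = x^3.

χ_A(x) = x^3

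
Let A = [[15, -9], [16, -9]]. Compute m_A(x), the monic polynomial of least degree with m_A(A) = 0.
m_A(x) = (x - 3)^2

The characteristic polynomial factors as (x - 3)^2. The minimal polynomial is ∏(x - λ)^{k_λ} where k_λ is the size of the largest Jordan block at λ.

For λ = 3: rank(A - 3I) = 1, and the largest Jordan block has size 2 (the smallest k with rank((A - 3I)^k) = rank((A - 3I)^(k+1))).

So m_A(x) = (x - 3)^2.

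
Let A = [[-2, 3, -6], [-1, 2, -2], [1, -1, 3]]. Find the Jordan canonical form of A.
J = [[1, 1, 0], [0, 1, 0], [0, 0, 1]]

The characteristic polynomial is det(xI - A) = (x - 1)^3, so the eigenvalues are 1 (algebraic multiplicity 3).

For λ = 1: rank(A - I) = 1, rank((A - I)^2) = 0. The eigenspace has dimension 3 - 1 = 2, so there are 2 Jordan blocks; the rank sequence gives block sizes [2, 1].

Assembling the blocks gives the Jordan form J above.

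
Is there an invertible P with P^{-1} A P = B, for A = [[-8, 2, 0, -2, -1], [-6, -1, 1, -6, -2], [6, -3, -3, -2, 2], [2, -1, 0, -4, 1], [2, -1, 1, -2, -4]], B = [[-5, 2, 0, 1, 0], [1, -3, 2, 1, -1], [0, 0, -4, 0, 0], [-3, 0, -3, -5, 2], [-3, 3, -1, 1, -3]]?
Yes.

Two matrices over a field are similar if and only if they have the same invariant factors.

Both A and B have characteristic polynomial (x + 4)^5 and minimal polynomial (x + 4)^3. Computing further, both have invariant factors (x + 4)^2, (x + 4)^3. Hence A and B are similar.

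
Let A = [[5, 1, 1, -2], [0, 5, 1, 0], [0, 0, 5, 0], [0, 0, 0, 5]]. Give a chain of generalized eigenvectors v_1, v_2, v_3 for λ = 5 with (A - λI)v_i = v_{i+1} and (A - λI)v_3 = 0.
We seek v_1 ∈ ker((A - 5I)^3) \ ker((A - 5I)^2), then set v_{i+1} = (A - 5I) v_i.

One such chain is v_1 = [[0, 0, 1, 0]]^T, v_2 = [[1, 1, 0, 0]]^T, v_3 = [[1, 0, 0, 0]]^T. Check: (A - 5I) v_3 = [[0, 0, 0, 0]]^T = 0.

v_1 = [[0, 0, 1, 0]]^T, v_2 = [[1, 1, 0, 0]]^T, v_3 = [[1, 0, 0, 0]]^T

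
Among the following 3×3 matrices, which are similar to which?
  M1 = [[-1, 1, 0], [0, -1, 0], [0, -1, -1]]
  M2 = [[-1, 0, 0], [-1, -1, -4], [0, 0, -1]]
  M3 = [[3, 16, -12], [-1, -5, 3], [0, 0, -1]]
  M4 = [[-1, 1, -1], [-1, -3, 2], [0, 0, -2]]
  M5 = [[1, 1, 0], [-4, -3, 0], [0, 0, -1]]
2 classes: {M1, M2, M3, M5}, {M4}

Characteristic polynomials: χ_{M1} = (x + 1)^3, χ_{M2} = (x + 1)^3, χ_{M3} = (x + 1)^3, χ_{M4} = (x + 2)^3, χ_{M5} = (x + 1)^3.

{M1, M2, M3, M5}: invariant factors x + 1, (x + 1)^2.

{M4}: invariant factors (x + 2)^3.

Matrices are similar if and only if their invariant-factor lists agree; the partition into similarity classes is {M1, M2, M3, M5}, {M4}.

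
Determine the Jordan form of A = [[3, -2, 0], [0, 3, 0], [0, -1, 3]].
The characteristic polynomial is det(xI - A) = (x - 3)^3, so the eigenvalues are 3 (algebraic multiplicity 3).

For λ = 3: rank(A - 3I) = 1, rank((A - 3I)^2) = 0. The eigenspace has dimension 3 - 1 = 2, so there are 2 Jordan blocks; the rank sequence gives block sizes [2, 1].

Assembling the blocks gives the Jordan form J above.

J = [[3, 1, 0], [0, 3, 0], [0, 0, 3]]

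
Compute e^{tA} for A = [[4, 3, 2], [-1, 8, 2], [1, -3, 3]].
A has Jordan form J = [[5, 1, 0], [0, 5, 0], [0, 0, 5]] with A = PJP^{-1}, so e^{tA} = P e^{tJ} P^{-1}.

For a Jordan block J_k(λ), e^{tJ_k(λ)} = e^{λt} · (I + tN + t^2 N^2/2! + ... + t^{k-1} N^{k-1}/(k-1)!) where N is the nilpotent superdiagonal part.

Assembling the blocks and conjugating back gives the entries of e^{tA} as shown above.

e^{tA} = [[(1 - t)*e^{5*t}, 3*t*e^{5*t}, 2*t*e^{5*t}], [-t*e^{5*t}, (3*t + 1)*e^{5*t}, 2*t*e^{5*t}], [t*e^{5*t}, -3*t*e^{5*t}, (1 - 2*t)*e^{5*t}]]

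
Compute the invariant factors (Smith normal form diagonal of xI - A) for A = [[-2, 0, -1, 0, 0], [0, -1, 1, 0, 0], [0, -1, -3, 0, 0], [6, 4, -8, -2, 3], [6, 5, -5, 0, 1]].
x + 2, (x - 1)(x + 2)^3

The Jordan structure of A has elementary divisors (x + 2)^3, (x + 2), (x - 1). Arranging the block sizes at each eigenvalue in decreasing order and taking row products gives the invariant factors.

Invariant factors (smallest first, each dividing the next): x + 2, (x - 1)(x + 2)^3.

Check: the last factor (x - 1)(x + 2)^3 is the minimal polynomial, and the product (x - 1)(x + 2)^4 is the characteristic polynomial.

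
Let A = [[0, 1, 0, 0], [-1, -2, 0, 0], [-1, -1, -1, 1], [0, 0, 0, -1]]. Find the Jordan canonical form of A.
The characteristic polynomial is det(xI - A) = (x + 1)^4, so the eigenvalues are -1 (algebraic multiplicity 4).

For λ = -1: rank(A + I) = 2, rank((A + I)^2) = 0. The eigenspace has dimension 4 - 2 = 2, so there are 2 Jordan blocks; the rank sequence gives block sizes [2, 2].

Assembling the blocks gives the Jordan form J above.

J = [[-1, 1, 0, 0], [0, -1, 0, 0], [0, 0, -1, 1], [0, 0, 0, -1]]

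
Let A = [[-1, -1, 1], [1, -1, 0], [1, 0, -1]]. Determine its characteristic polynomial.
xI - A = [[x + 1, 1, -1], [-1, x + 1, 0], [-1, 0, x + 1]].

Expanding det(xI - A) along the first row:
det(xI - A) = + (x + 1)·det([[x + 1, 0], [0, x + 1]]) - (1)·det([[-1, 0], [-1, x + 1]]) + (-1)·det([[-1, x + 1], [-1, 0]]).

Evaluating gives χ_A(x) = x^3 + 3x^2 + 3x + 1 = (x + 1)^3.

χ_A(x) = (x + 1)^3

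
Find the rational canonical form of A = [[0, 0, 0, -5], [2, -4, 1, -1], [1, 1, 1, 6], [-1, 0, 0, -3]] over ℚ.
The invariant factors of A (the non-unit diagonal entries of the Smith normal form of xI - A over ℚ[x]) are x^2 + 3x - 5, x^2 + 3x - 5, each dividing the next. The characteristic polynomial is their product, (x^2 + 3x - 5)^2.

The rational canonical form is the block-diagonal matrix of companion matrices C(f_i):
R = [[0, 5, 0, 0], [1, -3, 0, 0], [0, 0, 0, 5], [0, 0, 1, -3]].

Note the characteristic polynomial does not split into linear factors over ℚ, so A has no Jordan form over ℚ; the rational canonical form exists over any field.

R = [[0, 5, 0, 0], [1, -3, 0, 0], [0, 0, 0, 5], [0, 0, 1, -3]]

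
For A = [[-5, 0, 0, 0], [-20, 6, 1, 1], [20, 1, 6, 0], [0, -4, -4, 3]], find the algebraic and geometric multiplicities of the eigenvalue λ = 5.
algebraic multiplicity 3, geometric multiplicity 1

The characteristic polynomial is (x - 5)^3(x + 5), so the factor x - 5 appears with exponent 3: the algebraic multiplicity is 3.

rank(A - 5I) = 3, so the eigenspace has dimension 4 - 3 = 1: the geometric multiplicity is 1.

Since 1 < 3, A is not diagonalizable.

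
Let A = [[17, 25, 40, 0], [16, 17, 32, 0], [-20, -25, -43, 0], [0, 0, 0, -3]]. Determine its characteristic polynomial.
xI - A = [[x - 17, -25, -40, 0], [-16, x - 17, -32, 0], [20, 25, x + 43, 0], [0, 0, 0, x + 3]].

Expanding det(xI - A) along the first row:
det(xI - A) = + (x - 17)·det([[x - 17, -32, 0], [25, x + 43, 0], [0, 0, x + 3]]) - (-25)·det([[-16, -32, 0], [20, x + 43, 0], [0, 0, x + 3]]) + (-40)·det([[-16, x - 17, 0], [20, 25, 0], [0, 0, x + 3]]) - (0)·det([[-16, x - 17, -32], [20, 25, x + 43], [0, 0, 0]]).

Evaluating gives χ_A(x) = x^4 + 12x^3 + 54x^2 + 108x + 81 = (x + 3)^4.

χ_A(x) = (x + 3)^4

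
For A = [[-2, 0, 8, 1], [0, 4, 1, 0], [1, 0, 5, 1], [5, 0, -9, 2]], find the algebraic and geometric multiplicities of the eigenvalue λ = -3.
algebraic multiplicity 1, geometric multiplicity 1

The characteristic polynomial is (x - 4)^3(x + 3), so the factor x + 3 appears with exponent 1: the algebraic multiplicity is 1.

rank(A + 3I) = 3, so the eigenspace has dimension 4 - 3 = 1: the geometric multiplicity is 1.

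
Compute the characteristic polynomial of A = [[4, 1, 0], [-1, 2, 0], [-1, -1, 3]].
χ_A(x) = (x - 3)^3

xI - A = [[x - 4, -1, 0], [1, x - 2, 0], [1, 1, x - 3]].

Expanding det(xI - A) along the first row:
det(xI - A) = + (x - 4)·det([[x - 2, 0], [1, x - 3]]) - (-1)·det([[1, 0], [1, x - 3]]) + (0)·det([[1, x - 2], [1, 1]]).

Evaluating gives χ_A(x) = x^3 - 9x^2 + 27x - 27 = (x - 3)^3.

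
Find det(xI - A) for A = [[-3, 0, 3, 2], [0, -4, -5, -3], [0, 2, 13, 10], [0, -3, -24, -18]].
xI - A = [[x + 3, 0, -3, -2], [0, x + 4, 5, 3], [0, -2, x - 13, -10], [0, 3, 24, x + 18]].

Expanding det(xI - A) along the first row:
det(xI - A) = + (x + 3)·det([[x + 4, 5, 3], [-2, x - 13, -10], [3, 24, x + 18]]) - (0)·det([[0, 5, 3], [0, x - 13, -10], [0, 24, x + 18]]) + (-3)·det([[0, x + 4, 3], [0, -2, -10], [0, 3, x + 18]]) - (-2)·det([[0, x + 4, 5], [0, -2, x - 13], [0, 3, 24]]).

Evaluating gives χ_A(x) = x^4 + 12x^3 + 54x^2 + 108x + 81 = (x + 3)^4.

χ_A(x) = (x + 3)^4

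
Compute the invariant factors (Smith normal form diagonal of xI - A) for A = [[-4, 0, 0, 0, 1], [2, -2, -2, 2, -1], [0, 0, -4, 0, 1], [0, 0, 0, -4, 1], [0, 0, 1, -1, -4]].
x + 4, (x + 2)(x + 4)^3

The Jordan structure of A has elementary divisors (x + 4)^3, (x + 4), (x + 2). Arranging the block sizes at each eigenvalue in decreasing order and taking row products gives the invariant factors.

Invariant factors (smallest first, each dividing the next): x + 4, (x + 2)(x + 4)^3.

Check: the last factor (x + 2)(x + 4)^3 is the minimal polynomial, and the product (x + 2)(x + 4)^4 is the characteristic polynomial.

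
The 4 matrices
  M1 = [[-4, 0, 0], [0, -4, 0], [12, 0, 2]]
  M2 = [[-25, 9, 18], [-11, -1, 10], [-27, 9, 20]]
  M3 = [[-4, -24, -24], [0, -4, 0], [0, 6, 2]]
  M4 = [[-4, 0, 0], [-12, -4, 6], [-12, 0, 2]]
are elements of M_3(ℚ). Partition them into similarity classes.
Characteristic polynomials: χ_{M1} = (x - 2)(x + 4)^2, χ_{M2} = (x - 2)(x + 4)^2, χ_{M3} = (x - 2)(x + 4)^2, χ_{M4} = (x - 2)(x + 4)^2.

{M1, M3, M4}: invariant factors x + 4, (x - 2)(x + 4).

{M2}: invariant factors (x - 2)(x + 4)^2.

Matrices are similar if and only if their invariant-factor lists agree; the partition into similarity classes is {M1, M3, M4}, {M2}.

2 classes: {M1, M3, M4}, {M2}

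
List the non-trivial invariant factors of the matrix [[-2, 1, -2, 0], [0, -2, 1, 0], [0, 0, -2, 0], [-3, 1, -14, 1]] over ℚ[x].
The Jordan structure of A has elementary divisors (x + 2)^3, (x - 1). Arranging the block sizes at each eigenvalue in decreasing order and taking row products gives the invariant factors.

Invariant factors (smallest first, each dividing the next): (x - 1)(x + 2)^3.

Check: the last factor (x - 1)(x + 2)^3 is the minimal polynomial, and the product (x - 1)(x + 2)^3 is the characteristic polynomial.

(x - 1)(x + 2)^3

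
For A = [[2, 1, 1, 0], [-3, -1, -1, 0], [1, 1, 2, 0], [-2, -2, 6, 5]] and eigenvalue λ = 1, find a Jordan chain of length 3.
We seek v_1 ∈ ker((A - I)^3) \ ker((A - I)^2), then set v_{i+1} = (A - I) v_i.

One such chain is v_1 = [[0, 1, 1, -2]]^T, v_2 = [[2, -3, 2, -4]]^T, v_3 = [[1, -2, 1, -2]]^T. Check: (A - I) v_3 = [[0, 0, 0, 0]]^T = 0.

v_1 = [[0, 1, 1, -2]]^T, v_2 = [[2, -3, 2, -4]]^T, v_3 = [[1, -2, 1, -2]]^T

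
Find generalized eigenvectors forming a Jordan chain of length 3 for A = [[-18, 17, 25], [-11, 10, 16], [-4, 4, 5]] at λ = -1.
v_1 = [[3, 2, 1]]^T, v_2 = [[8, 5, 2]]^T, v_3 = [[-1, -1, 0]]^T

We seek v_1 ∈ ker((A + I)^3) \ ker((A + I)^2), then set v_{i+1} = (A + I) v_i.

One such chain is v_1 = [[3, 2, 1]]^T, v_2 = [[8, 5, 2]]^T, v_3 = [[-1, -1, 0]]^T. Check: (A + I) v_3 = [[0, 0, 0]]^T = 0.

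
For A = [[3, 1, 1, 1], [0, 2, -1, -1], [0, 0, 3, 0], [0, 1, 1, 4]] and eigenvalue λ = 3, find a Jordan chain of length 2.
v_1 = [[-1, 1, 0, 0]]^T, v_2 = [[1, -1, 0, 1]]^T

We seek v_1 ∈ ker((A - 3I)^2) \ ker(A - 3I), then set v_{i+1} = (A - 3I) v_i.

One such chain is v_1 = [[-1, 1, 0, 0]]^T, v_2 = [[1, -1, 0, 1]]^T. Check: (A - 3I) v_2 = [[0, 0, 0, 0]]^T = 0.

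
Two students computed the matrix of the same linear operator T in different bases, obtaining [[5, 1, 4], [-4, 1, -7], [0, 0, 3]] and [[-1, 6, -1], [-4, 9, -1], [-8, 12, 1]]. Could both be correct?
Both have characteristic polynomial (x - 3)^3, but the minimal polynomial of A is (x - 3)^3 while the minimal polynomial of B is (x - 3)^2. The minimal polynomial is a similarity invariant, so A and B are not similar.

No.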